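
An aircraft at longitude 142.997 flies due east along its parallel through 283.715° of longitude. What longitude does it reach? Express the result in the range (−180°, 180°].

+66.712°

Start at +142.997°; shift +283.715° → +426.712°.
+426.712° lies outside (−180°, 180°]; subtract 360° → +66.712°.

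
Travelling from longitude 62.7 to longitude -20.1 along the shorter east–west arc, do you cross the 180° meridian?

No

Signed shortest Δλ = ((-20.1 − 62.7 + 180) mod 360) − 180 = -82.8°.
Going west by 82.8° from +62.7° reaches -20.1° without touching 180°.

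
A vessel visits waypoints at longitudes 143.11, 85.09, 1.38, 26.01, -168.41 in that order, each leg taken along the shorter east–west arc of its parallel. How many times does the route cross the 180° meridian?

Leg 1: +143.11° → +85.09°, shortest Δλ = -58.02° (west) — does not cross 180°.
Leg 2: +85.09° → +1.38°, shortest Δλ = -83.71° (west) — does not cross 180°.
Leg 3: +1.38° → +26.01°, shortest Δλ = 24.63° (east) — does not cross 180°.
Leg 4: +26.01° → -168.41°, shortest Δλ = 165.58° (east) — crosses 180°.
Total crossings: 1.

1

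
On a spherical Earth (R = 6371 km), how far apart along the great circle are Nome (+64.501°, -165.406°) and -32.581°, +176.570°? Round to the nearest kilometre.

Δλ = 176.570 − -165.406 = 341.976°; wrapped into (−180°, 180°]: -18.024°.
Δφ = -32.581 − 64.501 = -97.082°.
a = sin²(Δφ/2) + cos φ₁ · cos φ₂ · sin²(Δλ/2) = 0.570545.
c = 2·atan2(√a, √(1−a)) = 1.71236 rad → d = 6371·c ≈ 10909.44 km.

10909 km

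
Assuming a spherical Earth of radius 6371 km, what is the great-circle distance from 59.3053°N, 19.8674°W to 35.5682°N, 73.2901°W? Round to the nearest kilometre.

4627 km

Δλ = -73.2901 − -19.8674 = -53.4227°.
Δφ = 35.5682 − 59.3053 = -23.7371°.
a = sin²(Δφ/2) + cos φ₁ · cos φ₂ · sin²(Δλ/2) = 0.126193.
c = 2·atan2(√a, √(1−a)) = 0.72634 rad → d = 6371·c ≈ 4627.48 km.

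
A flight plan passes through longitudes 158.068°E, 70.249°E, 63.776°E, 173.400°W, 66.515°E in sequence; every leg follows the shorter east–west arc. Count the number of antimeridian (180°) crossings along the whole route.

2

Leg 1: +158.068° → +70.249°, shortest Δλ = -87.819° (west) — does not cross 180°.
Leg 2: +70.249° → +63.776°, shortest Δλ = -6.473° (west) — does not cross 180°.
Leg 3: +63.776° → -173.400°, shortest Δλ = 122.824° (east) — crosses 180°.
Leg 4: -173.400° → +66.515°, shortest Δλ = -120.085° (west) — crosses 180°.
Total crossings: 2.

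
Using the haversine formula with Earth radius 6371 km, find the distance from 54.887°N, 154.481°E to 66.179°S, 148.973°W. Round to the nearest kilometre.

Δλ = -148.973 − 154.481 = -303.454°; wrapped into (−180°, 180°]: 56.546°.
Δφ = -66.179 − 54.887 = -121.066°.
a = sin²(Δφ/2) + cos φ₁ · cos φ₂ · sin²(Δλ/2) = 0.810135.
c = 2·atan2(√a, √(1−a)) = 2.23988 rad → d = 6371·c ≈ 14270.29 km.

14270 km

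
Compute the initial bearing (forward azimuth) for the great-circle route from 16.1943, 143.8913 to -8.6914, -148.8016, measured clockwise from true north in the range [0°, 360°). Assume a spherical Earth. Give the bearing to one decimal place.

Δλ = -148.8016 − 143.8913 = -292.6929°; wrapped into (−180°, 180°]: 67.3071°.
θ = atan2( sin Δλ · cos φ₂ , cos φ₁ · sin φ₂ − sin φ₁ · cos φ₂ · cos Δλ )
  = atan2(0.91199, -0.25148) = 105.416° → normalised to [0°, 360°): 105.416°.

105.4°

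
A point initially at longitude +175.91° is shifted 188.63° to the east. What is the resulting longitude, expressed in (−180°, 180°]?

Start at +175.91°; shift +188.63° → +364.54°.
+364.54° lies outside (−180°, 180°]; subtract 360° → +4.54°.

+4.54°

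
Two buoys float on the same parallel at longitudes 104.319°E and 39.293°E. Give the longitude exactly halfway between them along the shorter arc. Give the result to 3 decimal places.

71.806°E

Signed shortest Δλ from +104.319° to +39.293° is -65.026°.
Midpoint longitude = +104.319° + (-65.026°)/2 = +104.319° − 32.513° = +71.806°.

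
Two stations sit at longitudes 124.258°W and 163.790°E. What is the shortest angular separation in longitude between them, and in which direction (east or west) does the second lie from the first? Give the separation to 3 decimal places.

71.952° west

Raw difference: 163.790 − -124.258 = 288.048°.
Normalise into (−180°, 180°]: 288.048° − 360° = -71.952°.
Negative ⇒ the second point lies to the west; separation 71.952°.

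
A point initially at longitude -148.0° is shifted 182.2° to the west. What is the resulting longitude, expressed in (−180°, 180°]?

+29.8°

Start at -148.0°; shift −182.2° → -330.2°.
-330.2° lies outside (−180°, 180°]; add 360° → +29.8°.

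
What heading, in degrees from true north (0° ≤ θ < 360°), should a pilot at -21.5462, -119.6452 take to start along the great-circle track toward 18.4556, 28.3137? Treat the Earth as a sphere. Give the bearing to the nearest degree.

90°

Δλ = 28.3137 − -119.6452 = 147.9589°.
θ = atan2( sin Δλ · cos φ₂ , cos φ₁ · sin φ₂ − sin φ₁ · cos φ₂ · cos Δλ )
  = atan2(0.50324, -0.00085) = 90.097° → normalised to [0°, 360°): 90.097°.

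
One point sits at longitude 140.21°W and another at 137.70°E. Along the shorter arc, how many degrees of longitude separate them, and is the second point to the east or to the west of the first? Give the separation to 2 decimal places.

Raw difference: 137.70 − -140.21 = 277.91°.
Normalise into (−180°, 180°]: 277.91° − 360° = -82.09°.
Negative ⇒ the second point lies to the west; separation 82.09°.

82.09° west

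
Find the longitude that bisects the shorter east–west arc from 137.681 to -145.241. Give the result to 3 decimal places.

+176.220°

Signed shortest Δλ from +137.681° to -145.241° is +77.078°.
Midpoint longitude = +137.681° + (+77.078°)/2 = +137.681° + 38.539° = +176.220°.
(The naïve average (+137.681 + -145.241)/2 = -3.78° is on the wrong side of the globe.)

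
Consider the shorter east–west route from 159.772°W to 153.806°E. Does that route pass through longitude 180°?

Naïve |153.806 − -159.772| = 313.578° > 180°, so the shorter arc goes the other way round — across 180°.
Signed shortest Δλ = ((153.806 − -159.772 + 180) mod 360) − 180 = -46.422°.
Going west by 46.422° from -159.772° passes through 180° before reaching +153.806°.

Yes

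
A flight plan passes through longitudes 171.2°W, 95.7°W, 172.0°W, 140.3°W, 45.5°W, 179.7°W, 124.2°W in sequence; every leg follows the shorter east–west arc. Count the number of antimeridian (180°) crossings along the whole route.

Leg 1: -171.2° → -95.7°, shortest Δλ = 75.5° (east) — does not cross 180°.
Leg 2: -95.7° → -172.0°, shortest Δλ = -76.3° (west) — does not cross 180°.
Leg 3: -172.0° → -140.3°, shortest Δλ = 31.7° (east) — does not cross 180°.
Leg 4: -140.3° → -45.5°, shortest Δλ = 94.8° (east) — does not cross 180°.
Leg 5: -45.5° → -179.7°, shortest Δλ = -134.2° (west) — does not cross 180°.
Leg 6: -179.7° → -124.2°, shortest Δλ = 55.5° (east) — does not cross 180°.
Total crossings: 0.

0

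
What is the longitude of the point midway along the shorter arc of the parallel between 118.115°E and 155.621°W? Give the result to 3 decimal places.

161.247°E

Signed shortest Δλ from +118.115° to -155.621° is +86.264°.
Midpoint longitude = +118.115° + (+86.264°)/2 = +118.115° + 43.132° = +161.247°.
(The naïve average (+118.115 + -155.621)/2 = -18.753° is on the wrong side of the globe.)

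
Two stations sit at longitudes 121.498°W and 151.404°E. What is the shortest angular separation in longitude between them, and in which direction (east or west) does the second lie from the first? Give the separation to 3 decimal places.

Raw difference: 151.404 − -121.498 = 272.902°.
Normalise into (−180°, 180°]: 272.902° − 360° = -87.098°.
Negative ⇒ the second point lies to the west; separation 87.098°.

87.098° west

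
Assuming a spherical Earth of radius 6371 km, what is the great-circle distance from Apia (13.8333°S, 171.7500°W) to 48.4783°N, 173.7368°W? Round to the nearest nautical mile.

3743 nmi

Δλ = -173.7368 − -171.7500 = -1.9868°.
Δφ = 48.4783 − -13.8333 = 62.3116°.
a = sin²(Δφ/2) + cos φ₁ · cos φ₂ · sin²(Δλ/2) = 0.267862.
c = 2·atan2(√a, √(1−a)) = 1.08798 rad → d = 6371·c ≈ 6931.52 km ≈ 3742.72 nmi.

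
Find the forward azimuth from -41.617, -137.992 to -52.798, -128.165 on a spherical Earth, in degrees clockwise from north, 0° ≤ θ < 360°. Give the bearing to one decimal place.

Δλ = -128.165 − -137.992 = 9.827°.
θ = atan2( sin Δλ · cos φ₂ , cos φ₁ · sin φ₂ − sin φ₁ · cos φ₂ · cos Δλ )
  = atan2(0.10319, -0.19980) = 152.684° → normalised to [0°, 360°): 152.684°.

152.7°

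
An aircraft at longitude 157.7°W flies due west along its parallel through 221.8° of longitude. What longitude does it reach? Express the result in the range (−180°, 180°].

19.5°W

Start at -157.7°; shift −221.8° → -379.5°.
-379.5° lies outside (−180°, 180°]; add 360° → -19.5°.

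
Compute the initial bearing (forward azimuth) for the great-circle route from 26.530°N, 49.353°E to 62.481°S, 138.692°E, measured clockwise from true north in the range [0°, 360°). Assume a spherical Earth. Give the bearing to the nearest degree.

150°

Δλ = 138.692 − 49.353 = 89.339°.
θ = atan2( sin Δλ · cos φ₂ , cos φ₁ · sin φ₂ − sin φ₁ · cos φ₂ · cos Δλ )
  = atan2(0.46201, -0.79585) = 149.864° → normalised to [0°, 360°): 149.864°.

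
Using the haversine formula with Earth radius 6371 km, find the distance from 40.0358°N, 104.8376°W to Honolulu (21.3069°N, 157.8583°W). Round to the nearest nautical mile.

2911 nmi

Δλ = -157.8583 − -104.8376 = -53.0207°.
Δφ = 21.3069 − 40.0358 = -18.7289°.
a = sin²(Δφ/2) + cos φ₁ · cos φ₂ · sin²(Δλ/2) = 0.168593.
c = 2·atan2(√a, √(1−a)) = 0.84623 rad → d = 6371·c ≈ 5391.31 km ≈ 2911.07 nmi.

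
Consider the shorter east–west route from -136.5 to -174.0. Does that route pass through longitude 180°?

No

Signed shortest Δλ = ((-174.0 − -136.5 + 180) mod 360) − 180 = -37.5°.
Going west by 37.5° from -136.5° reaches -174.0° without touching 180°.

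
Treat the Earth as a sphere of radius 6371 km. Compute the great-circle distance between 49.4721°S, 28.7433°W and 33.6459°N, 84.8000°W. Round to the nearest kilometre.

Δλ = -84.8000 − -28.7433 = -56.0567°.
Δφ = 33.6459 − -49.4721 = 83.1180°.
a = sin²(Δφ/2) + cos φ₁ · cos φ₂ · sin²(Δλ/2) = 0.559539.
c = 2·atan2(√a, √(1−a)) = 1.69016 rad → d = 6371·c ≈ 10767.99 km.

10768 km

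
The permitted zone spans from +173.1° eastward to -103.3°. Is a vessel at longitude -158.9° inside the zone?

Yes

Band width going east from +173.1° to -103.3°: ((-103.3 − 173.1) mod 360) = 83.6°.
Offset of -158.9° east of the west edge: ((-158.9 − 173.1) mod 360) = 28.0°.
28.0° ≤ 83.6° ⇒ inside.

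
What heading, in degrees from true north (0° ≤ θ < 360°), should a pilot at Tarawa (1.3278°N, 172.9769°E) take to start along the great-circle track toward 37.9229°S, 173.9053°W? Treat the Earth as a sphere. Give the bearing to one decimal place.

Δλ = -173.9053 − 172.9769 = -346.8822°; wrapped into (−180°, 180°]: 13.1178°.
θ = atan2( sin Δλ · cos φ₂ , cos φ₁ · sin φ₂ − sin φ₁ · cos φ₂ · cos Δλ )
  = atan2(0.17903, -0.63224) = 164.190° → normalised to [0°, 360°): 164.190°.

164.2°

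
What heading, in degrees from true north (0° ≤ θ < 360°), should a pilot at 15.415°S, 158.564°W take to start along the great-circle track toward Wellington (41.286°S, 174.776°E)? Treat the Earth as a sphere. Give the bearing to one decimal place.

Δλ = 174.776 − -158.564 = 333.340°; wrapped into (−180°, 180°]: -26.660°.
θ = atan2( sin Δλ · cos φ₂ , cos φ₁ · sin φ₂ − sin φ₁ · cos φ₂ · cos Δλ )
  = atan2(-0.33716, -0.45758) = -143.616° → normalised to [0°, 360°): 216.384°.

216.4°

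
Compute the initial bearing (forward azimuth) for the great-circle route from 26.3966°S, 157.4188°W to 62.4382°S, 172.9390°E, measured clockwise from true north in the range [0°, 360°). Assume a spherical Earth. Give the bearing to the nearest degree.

200°

Δλ = 172.9390 − -157.4188 = 330.3578°; wrapped into (−180°, 180°]: -29.6422°.
θ = atan2( sin Δλ · cos φ₂ , cos φ₁ · sin φ₂ − sin φ₁ · cos φ₂ · cos Δλ )
  = atan2(-0.22885, -0.61529) = -159.598° → normalised to [0°, 360°): 200.402°.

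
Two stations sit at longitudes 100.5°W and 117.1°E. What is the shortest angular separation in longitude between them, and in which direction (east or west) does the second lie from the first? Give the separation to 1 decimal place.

Raw difference: 117.1 − -100.5 = 217.6°.
Normalise into (−180°, 180°]: 217.6° − 360° = -142.4°.
Negative ⇒ the second point lies to the west; separation 142.4°.

142.4° west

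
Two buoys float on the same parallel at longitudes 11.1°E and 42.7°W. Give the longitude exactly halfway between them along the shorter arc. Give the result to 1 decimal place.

15.8°W

Signed shortest Δλ from +11.1° to -42.7° is -53.8°.
Midpoint longitude = +11.1° + (-53.8°)/2 = +11.1° − 26.9° = -15.8°.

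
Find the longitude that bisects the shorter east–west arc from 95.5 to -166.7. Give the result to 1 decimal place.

+144.4°

Signed shortest Δλ from +95.5° to -166.7° is +97.8°.
Midpoint longitude = +95.5° + (+97.8°)/2 = +95.5° + 48.9° = +144.4°.
(The naïve average (+95.5 + -166.7)/2 = -35.6° is on the wrong side of the globe.)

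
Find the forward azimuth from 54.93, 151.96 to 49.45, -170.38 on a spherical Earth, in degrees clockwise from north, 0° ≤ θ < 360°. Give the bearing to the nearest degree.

Δλ = -170.38 − 151.96 = -322.34°; wrapped into (−180°, 180°]: 37.66°.
θ = atan2( sin Δλ · cos φ₂ , cos φ₁ · sin φ₂ − sin φ₁ · cos φ₂ · cos Δλ )
  = atan2(0.39720, 0.01536) = 87.785° → normalised to [0°, 360°): 87.785°.

88°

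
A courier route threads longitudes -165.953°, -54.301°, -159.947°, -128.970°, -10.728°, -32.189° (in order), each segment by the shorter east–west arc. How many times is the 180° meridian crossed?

0

Leg 1: -165.953° → -54.301°, shortest Δλ = 111.652° (east) — does not cross 180°.
Leg 2: -54.301° → -159.947°, shortest Δλ = -105.646° (west) — does not cross 180°.
Leg 3: -159.947° → -128.970°, shortest Δλ = 30.977° (east) — does not cross 180°.
Leg 4: -128.970° → -10.728°, shortest Δλ = 118.242° (east) — does not cross 180°.
Leg 5: -10.728° → -32.189°, shortest Δλ = -21.461° (west) — does not cross 180°.
Total crossings: 0.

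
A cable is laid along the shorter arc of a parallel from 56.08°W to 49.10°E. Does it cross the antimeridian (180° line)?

No

Signed shortest Δλ = ((49.10 − -56.08 + 180) mod 360) − 180 = 105.18°.
Going east by 105.18° from -56.08° reaches +49.10° without touching 180°.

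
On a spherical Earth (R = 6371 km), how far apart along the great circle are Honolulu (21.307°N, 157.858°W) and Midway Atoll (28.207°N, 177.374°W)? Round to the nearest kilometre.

Δλ = -177.374 − -157.858 = -19.516°.
Δφ = 28.207 − 21.307 = 6.900°.
a = sin²(Δφ/2) + cos φ₁ · cos φ₂ · sin²(Δλ/2) = 0.027206.
c = 2·atan2(√a, √(1−a)) = 0.33140 rad → d = 6371·c ≈ 2111.33 km.

2111 km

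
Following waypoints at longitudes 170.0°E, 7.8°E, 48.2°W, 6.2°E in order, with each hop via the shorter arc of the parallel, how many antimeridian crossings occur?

Leg 1: +170.0° → +7.8°, shortest Δλ = -162.2° (west) — does not cross 180°.
Leg 2: +7.8° → -48.2°, shortest Δλ = -56.0° (west) — does not cross 180°.
Leg 3: -48.2° → +6.2°, shortest Δλ = 54.4° (east) — does not cross 180°.
Total crossings: 0.

0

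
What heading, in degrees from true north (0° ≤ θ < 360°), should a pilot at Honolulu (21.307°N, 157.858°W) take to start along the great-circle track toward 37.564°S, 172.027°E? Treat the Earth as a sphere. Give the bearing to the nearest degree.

Δλ = 172.027 − -157.858 = 329.885°; wrapped into (−180°, 180°]: -30.115°.
θ = atan2( sin Δλ · cos φ₂ , cos φ₁ · sin φ₂ − sin φ₁ · cos φ₂ · cos Δλ )
  = atan2(-0.39771, -0.81713) = -154.047° → normalised to [0°, 360°): 205.953°.

206°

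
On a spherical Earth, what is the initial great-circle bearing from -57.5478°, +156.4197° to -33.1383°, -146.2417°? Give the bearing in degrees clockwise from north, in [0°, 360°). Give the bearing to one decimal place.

Δλ = -146.2417 − 156.4197 = -302.6614°; wrapped into (−180°, 180°]: 57.3386°.
θ = atan2( sin Δλ · cos φ₂ , cos φ₁ · sin φ₂ − sin φ₁ · cos φ₂ · cos Δλ )
  = atan2(0.70495, 0.08799) = 82.885° → normalised to [0°, 360°): 82.885°.

82.9°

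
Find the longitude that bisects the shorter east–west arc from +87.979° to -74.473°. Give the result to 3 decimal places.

+6.753°

Signed shortest Δλ from +87.979° to -74.473° is -162.452°.
Midpoint longitude = +87.979° + (-162.452°)/2 = +87.979° − 81.226° = +6.753°.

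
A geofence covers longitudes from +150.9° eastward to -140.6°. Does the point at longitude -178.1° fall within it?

Yes

Band width going east from +150.9° to -140.6°: ((-140.6 − 150.9) mod 360) = 68.5°.
Offset of -178.1° east of the west edge: ((-178.1 − 150.9) mod 360) = 31.0°.
31.0° ≤ 68.5° ⇒ inside.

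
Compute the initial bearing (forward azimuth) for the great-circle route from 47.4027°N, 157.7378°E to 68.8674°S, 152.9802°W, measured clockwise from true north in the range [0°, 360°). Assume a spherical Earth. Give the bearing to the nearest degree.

161°

Δλ = -152.9802 − 157.7378 = -310.7180°; wrapped into (−180°, 180°]: 49.2820°.
θ = atan2( sin Δλ · cos φ₂ , cos φ₁ · sin φ₂ − sin φ₁ · cos φ₂ · cos Δλ )
  = atan2(0.27325, -0.80445) = 161.238° → normalised to [0°, 360°): 161.238°.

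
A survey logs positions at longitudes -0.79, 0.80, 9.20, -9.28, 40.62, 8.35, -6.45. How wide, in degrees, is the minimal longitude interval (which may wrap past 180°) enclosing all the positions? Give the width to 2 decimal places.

Sort the longitudes: -9.28°, -6.45°, -0.79°, +0.80°, +8.35°, +9.20°, +40.62°.
Eastward gaps between consecutive values (wrapping around): 2.83°, 5.66°, 1.59°, 7.55°, 0.85°, 31.42°, 310.10°.
Largest gap = 310.10° ⇒ minimal covering band is its complement: 360° − 310.10° = 49.90°.
Band runs from -9.28° eastward to +40.62°.

49.90°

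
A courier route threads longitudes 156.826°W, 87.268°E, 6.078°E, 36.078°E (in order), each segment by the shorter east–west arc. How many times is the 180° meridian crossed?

1

Leg 1: -156.826° → +87.268°, shortest Δλ = -115.906° (west) — crosses 180°.
Leg 2: +87.268° → +6.078°, shortest Δλ = -81.19° (west) — does not cross 180°.
Leg 3: +6.078° → +36.078°, shortest Δλ = 30.0° (east) — does not cross 180°.
Total crossings: 1.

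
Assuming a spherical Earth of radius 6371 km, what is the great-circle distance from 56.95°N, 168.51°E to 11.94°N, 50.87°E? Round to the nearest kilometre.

Δλ = 50.87 − 168.51 = -117.64°.
Δφ = 11.94 − 56.95 = -45.01°.
a = sin²(Δφ/2) + cos φ₁ · cos φ₂ · sin²(Δλ/2) = 0.537060.
c = 2·atan2(√a, √(1−a)) = 1.64498 rad → d = 6371·c ≈ 10480.19 km.

10480 km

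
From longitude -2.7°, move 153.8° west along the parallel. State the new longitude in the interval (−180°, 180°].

Start at -2.7°; shift −153.8° → -156.5°.
-156.5° already lies in (−180°, 180°].

-156.5°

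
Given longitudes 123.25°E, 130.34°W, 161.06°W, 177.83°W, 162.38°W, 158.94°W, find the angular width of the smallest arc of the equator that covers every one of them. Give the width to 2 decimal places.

Sort the longitudes: -177.83°, -162.38°, -161.06°, -158.94°, -130.34°, +123.25°.
Eastward gaps between consecutive values (wrapping around): 15.45°, 1.32°, 2.12°, 28.60°, 253.59°, 58.92°.
Largest gap = 253.59° ⇒ minimal covering band is its complement: 360° − 253.59° = 106.41°.
Band runs from +123.25° eastward to -130.34°, crossing the antimeridian.

106.41°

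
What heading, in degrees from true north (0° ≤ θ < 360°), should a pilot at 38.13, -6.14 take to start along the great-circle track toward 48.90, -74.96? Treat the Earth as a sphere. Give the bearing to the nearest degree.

Δλ = -74.96 − -6.14 = -68.82°.
θ = atan2( sin Δλ · cos φ₂ , cos φ₁ · sin φ₂ − sin φ₁ · cos φ₂ · cos Δλ )
  = atan2(-0.61297, 0.44611) = -53.953° → normalised to [0°, 360°): 306.047°.

306°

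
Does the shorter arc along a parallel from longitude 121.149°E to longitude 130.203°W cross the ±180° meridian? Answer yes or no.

Yes

Naïve |-130.203 − 121.149| = 251.352° > 180°, so the shorter arc goes the other way round — across 180°.
Signed shortest Δλ = ((-130.203 − 121.149 + 180) mod 360) − 180 = 108.648°.
Going east by 108.648° from +121.149° passes through 180° before reaching -130.203°.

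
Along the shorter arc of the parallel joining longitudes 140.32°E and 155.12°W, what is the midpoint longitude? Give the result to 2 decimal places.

172.60°E

Signed shortest Δλ from +140.32° to -155.12° is +64.56°.
Midpoint longitude = +140.32° + (+64.56°)/2 = +140.32° + 32.28° = +172.60°.
(The naïve average (+140.32 + -155.12)/2 = -7.4° is on the wrong side of the globe.)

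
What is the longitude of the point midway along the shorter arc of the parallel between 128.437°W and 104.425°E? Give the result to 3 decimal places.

Signed shortest Δλ from -128.437° to +104.425° is -127.138°.
Midpoint longitude = -128.437° + (-127.138°)/2 = -128.437° − 63.569° = -192.006°.
Normalise into (−180°, 180°]: +167.994°.
(The naïve average (-128.437 + +104.425)/2 = -12.006° is on the wrong side of the globe.)

167.994°E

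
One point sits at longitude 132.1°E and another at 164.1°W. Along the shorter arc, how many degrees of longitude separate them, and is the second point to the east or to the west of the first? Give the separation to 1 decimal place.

Raw difference: -164.1 − 132.1 = -296.2°.
Normalise into (−180°, 180°]: -296.2° + 360° = 63.8°.
Positive ⇒ the second point lies to the east; separation 63.8°.

63.8° east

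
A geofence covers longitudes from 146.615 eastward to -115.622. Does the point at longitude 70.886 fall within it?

No

Band width going east from +146.615° to -115.622°: ((-115.622 − 146.615) mod 360) = 97.763°.
Offset of +70.886° east of the west edge: ((70.886 − 146.615) mod 360) = 284.271°.
284.271° > 97.763° ⇒ outside.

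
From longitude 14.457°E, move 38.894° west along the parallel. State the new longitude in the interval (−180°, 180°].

Start at +14.457°; shift −38.894° → -24.437°.
-24.437° already lies in (−180°, 180°].

24.437°W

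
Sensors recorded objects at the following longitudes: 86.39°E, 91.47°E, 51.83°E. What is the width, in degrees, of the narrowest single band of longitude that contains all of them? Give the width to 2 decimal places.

39.64°

Sort the longitudes: +51.83°, +86.39°, +91.47°.
Eastward gaps between consecutive values (wrapping around): 34.56°, 5.08°, 320.36°.
Largest gap = 320.36° ⇒ minimal covering band is its complement: 360° − 320.36° = 39.64°.
Band runs from +51.83° eastward to +91.47°.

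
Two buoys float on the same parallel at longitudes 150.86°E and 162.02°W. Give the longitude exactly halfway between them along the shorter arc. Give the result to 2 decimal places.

Signed shortest Δλ from +150.86° to -162.02° is +47.12°.
Midpoint longitude = +150.86° + (+47.12°)/2 = +150.86° + 23.56° = +174.42°.
(The naïve average (+150.86 + -162.02)/2 = -5.58° is on the wrong side of the globe.)

174.42°E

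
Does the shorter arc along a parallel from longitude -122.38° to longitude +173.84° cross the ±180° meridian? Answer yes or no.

Naïve |173.84 − -122.38| = 296.22° > 180°, so the shorter arc goes the other way round — across 180°.
Signed shortest Δλ = ((173.84 − -122.38 + 180) mod 360) − 180 = -63.78°.
Going west by 63.78° from -122.38° passes through 180° before reaching +173.84°.

Yes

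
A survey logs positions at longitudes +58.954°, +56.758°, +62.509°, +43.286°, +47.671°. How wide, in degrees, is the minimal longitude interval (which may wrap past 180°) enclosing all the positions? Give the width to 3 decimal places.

19.223°

Sort the longitudes: +43.286°, +47.671°, +56.758°, +58.954°, +62.509°.
Eastward gaps between consecutive values (wrapping around): 4.385°, 9.087°, 2.196°, 3.555°, 340.777°.
Largest gap = 340.777° ⇒ minimal covering band is its complement: 360° − 340.777° = 19.223°.
Band runs from +43.286° eastward to +62.509°.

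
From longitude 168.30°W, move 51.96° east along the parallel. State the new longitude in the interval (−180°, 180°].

Start at -168.30°; shift +51.96° → -116.34°.
-116.34° already lies in (−180°, 180°].

116.34°W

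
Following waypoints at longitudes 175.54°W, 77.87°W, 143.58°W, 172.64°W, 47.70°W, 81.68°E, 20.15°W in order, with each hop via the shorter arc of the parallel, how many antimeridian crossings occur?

0

Leg 1: -175.54° → -77.87°, shortest Δλ = 97.67° (east) — does not cross 180°.
Leg 2: -77.87° → -143.58°, shortest Δλ = -65.71° (west) — does not cross 180°.
Leg 3: -143.58° → -172.64°, shortest Δλ = -29.06° (west) — does not cross 180°.
Leg 4: -172.64° → -47.70°, shortest Δλ = 124.94° (east) — does not cross 180°.
Leg 5: -47.70° → +81.68°, shortest Δλ = 129.38° (east) — does not cross 180°.
Leg 6: +81.68° → -20.15°, shortest Δλ = -101.83° (west) — does not cross 180°.
Total crossings: 0.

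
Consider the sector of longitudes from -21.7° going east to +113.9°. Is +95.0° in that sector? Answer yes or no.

Band width going east from -21.7° to +113.9°: ((113.9 − -21.7) mod 360) = 135.6°.
Offset of +95.0° east of the west edge: ((95.0 − -21.7) mod 360) = 116.7°.
116.7° ≤ 135.6° ⇒ inside.

Yes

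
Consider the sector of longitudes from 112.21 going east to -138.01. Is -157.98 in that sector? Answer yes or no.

Yes

Band width going east from +112.21° to -138.01°: ((-138.01 − 112.21) mod 360) = 109.78°.
Offset of -157.98° east of the west edge: ((-157.98 − 112.21) mod 360) = 89.81°.
89.81° ≤ 109.78° ⇒ inside.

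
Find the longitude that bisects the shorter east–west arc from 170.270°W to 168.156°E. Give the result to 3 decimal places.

178.943°E

Signed shortest Δλ from -170.270° to +168.156° is -21.574°.
Midpoint longitude = -170.270° + (-21.574°)/2 = -170.270° − 10.787° = -181.057°.
Normalise into (−180°, 180°]: +178.943°.
(The naïve average (-170.270 + +168.156)/2 = -1.057° is on the wrong side of the globe.)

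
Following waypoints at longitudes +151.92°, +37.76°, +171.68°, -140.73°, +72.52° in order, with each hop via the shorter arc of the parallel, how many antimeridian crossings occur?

2

Leg 1: +151.92° → +37.76°, shortest Δλ = -114.16° (west) — does not cross 180°.
Leg 2: +37.76° → +171.68°, shortest Δλ = 133.92° (east) — does not cross 180°.
Leg 3: +171.68° → -140.73°, shortest Δλ = 47.59° (east) — crosses 180°.
Leg 4: -140.73° → +72.52°, shortest Δλ = -146.75° (west) — crosses 180°.
Total crossings: 2.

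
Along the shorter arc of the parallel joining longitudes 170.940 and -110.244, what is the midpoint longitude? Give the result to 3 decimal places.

Signed shortest Δλ from +170.940° to -110.244° is +78.816°.
Midpoint longitude = +170.940° + (+78.816°)/2 = +170.940° + 39.408° = +210.348°.
Normalise into (−180°, 180°]: -149.652°.
(The naïve average (+170.940 + -110.244)/2 = 30.348° is on the wrong side of the globe.)

-149.652°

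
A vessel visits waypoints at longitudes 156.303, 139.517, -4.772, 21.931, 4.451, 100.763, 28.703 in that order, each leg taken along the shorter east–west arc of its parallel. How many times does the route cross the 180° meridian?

Leg 1: +156.303° → +139.517°, shortest Δλ = -16.786° (west) — does not cross 180°.
Leg 2: +139.517° → -4.772°, shortest Δλ = -144.289° (west) — does not cross 180°.
Leg 3: -4.772° → +21.931°, shortest Δλ = 26.703° (east) — does not cross 180°.
Leg 4: +21.931° → +4.451°, shortest Δλ = -17.48° (west) — does not cross 180°.
Leg 5: +4.451° → +100.763°, shortest Δλ = 96.312° (east) — does not cross 180°.
Leg 6: +100.763° → +28.703°, shortest Δλ = -72.06° (west) — does not cross 180°.
Total crossings: 0.

0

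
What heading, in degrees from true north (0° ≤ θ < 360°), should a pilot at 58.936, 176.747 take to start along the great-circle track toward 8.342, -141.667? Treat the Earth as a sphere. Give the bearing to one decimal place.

Δλ = -141.667 − 176.747 = -318.414°; wrapped into (−180°, 180°]: 41.586°.
θ = atan2( sin Δλ · cos φ₂ , cos φ₁ · sin φ₂ − sin φ₁ · cos φ₂ · cos Δλ )
  = atan2(0.65672, -0.55906) = 130.407° → normalised to [0°, 360°): 130.407°.

130.4°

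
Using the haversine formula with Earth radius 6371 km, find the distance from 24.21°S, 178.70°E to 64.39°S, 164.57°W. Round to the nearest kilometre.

Δλ = -164.57 − 178.70 = -343.27°; wrapped into (−180°, 180°]: 16.73°.
Δφ = -64.39 − -24.21 = -40.18°.
a = sin²(Δφ/2) + cos φ₁ · cos φ₂ · sin²(Δλ/2) = 0.126333.
c = 2·atan2(√a, √(1−a)) = 0.72676 rad → d = 6371·c ≈ 4630.16 km.

4630 km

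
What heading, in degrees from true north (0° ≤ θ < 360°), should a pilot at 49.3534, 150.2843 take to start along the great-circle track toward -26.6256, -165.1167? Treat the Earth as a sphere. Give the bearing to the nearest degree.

Δλ = -165.1167 − 150.2843 = -315.4010°; wrapped into (−180°, 180°]: 44.5990°.
θ = atan2( sin Δλ · cos φ₂ , cos φ₁ · sin φ₂ − sin φ₁ · cos φ₂ · cos Δλ )
  = atan2(0.62768, -0.77489) = 140.992° → normalised to [0°, 360°): 140.992°.

141°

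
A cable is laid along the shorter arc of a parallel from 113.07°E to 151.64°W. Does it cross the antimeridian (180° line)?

Naïve |-151.64 − 113.07| = 264.71° > 180°, so the shorter arc goes the other way round — across 180°.
Signed shortest Δλ = ((-151.64 − 113.07 + 180) mod 360) − 180 = 95.29°.
Going east by 95.29° from +113.07° passes through 180° before reaching -151.64°.

Yes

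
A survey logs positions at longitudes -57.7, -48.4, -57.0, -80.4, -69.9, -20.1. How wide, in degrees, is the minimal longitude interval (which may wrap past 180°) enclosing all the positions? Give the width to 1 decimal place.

60.3°

Sort the longitudes: -80.4°, -69.9°, -57.7°, -57.0°, -48.4°, -20.1°.
Eastward gaps between consecutive values (wrapping around): 10.5°, 12.2°, 0.7°, 8.6°, 28.3°, 299.7°.
Largest gap = 299.7° ⇒ minimal covering band is its complement: 360° − 299.7° = 60.3°.
Band runs from -80.4° eastward to -20.1°.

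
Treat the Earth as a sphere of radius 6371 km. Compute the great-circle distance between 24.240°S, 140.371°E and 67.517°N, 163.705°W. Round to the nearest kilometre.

11186 km

Δλ = -163.705 − 140.371 = -304.076°; wrapped into (−180°, 180°]: 55.924°.
Δφ = 67.517 − -24.240 = 91.757°.
a = sin²(Δφ/2) + cos φ₁ · cos φ₂ · sin²(Δλ/2) = 0.591992.
c = 2·atan2(√a, √(1−a)) = 1.75583 rad → d = 6371·c ≈ 11186.42 km.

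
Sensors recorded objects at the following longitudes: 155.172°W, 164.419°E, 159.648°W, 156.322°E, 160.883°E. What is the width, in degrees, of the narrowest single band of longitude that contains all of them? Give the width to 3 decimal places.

Sort the longitudes: -159.648°, -155.172°, +156.322°, +160.883°, +164.419°.
Eastward gaps between consecutive values (wrapping around): 4.476°, 311.494°, 4.561°, 3.536°, 35.933°.
Largest gap = 311.494° ⇒ minimal covering band is its complement: 360° − 311.494° = 48.506°.
Band runs from +156.322° eastward to -155.172°, crossing the antimeridian.

48.506°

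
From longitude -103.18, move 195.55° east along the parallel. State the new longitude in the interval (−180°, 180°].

Start at -103.18°; shift +195.55° → +92.37°.
+92.37° already lies in (−180°, 180°].

+92.37°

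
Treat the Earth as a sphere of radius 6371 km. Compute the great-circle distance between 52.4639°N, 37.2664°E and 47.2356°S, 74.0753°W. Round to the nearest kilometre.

15246 km

Δλ = -74.0753 − 37.2664 = -111.3417°.
Δφ = -47.2356 − 52.4639 = -99.6995°.
a = sin²(Δφ/2) + cos φ₁ · cos φ₂ · sin²(Δλ/2) = 0.866355.
c = 2·atan2(√a, √(1−a)) = 2.39309 rad → d = 6371·c ≈ 15246.39 km.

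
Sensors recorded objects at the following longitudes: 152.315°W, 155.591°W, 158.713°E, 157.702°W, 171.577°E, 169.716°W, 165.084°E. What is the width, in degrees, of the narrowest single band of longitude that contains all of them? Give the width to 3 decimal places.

Sort the longitudes: -169.716°, -157.702°, -155.591°, -152.315°, +158.713°, +165.084°, +171.577°.
Eastward gaps between consecutive values (wrapping around): 12.014°, 2.111°, 3.276°, 311.028°, 6.371°, 6.493°, 18.707°.
Largest gap = 311.028° ⇒ minimal covering band is its complement: 360° − 311.028° = 48.972°.
Band runs from +158.713° eastward to -152.315°, crossing the antimeridian.

48.972°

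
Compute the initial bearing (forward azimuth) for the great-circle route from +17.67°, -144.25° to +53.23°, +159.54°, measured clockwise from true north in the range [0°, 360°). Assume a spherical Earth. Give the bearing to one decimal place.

323.1°

Δλ = 159.54 − -144.25 = 303.79°; wrapped into (−180°, 180°]: -56.21°.
θ = atan2( sin Δλ · cos φ₂ , cos φ₁ · sin φ₂ − sin φ₁ · cos φ₂ · cos Δλ )
  = atan2(-0.49749, 0.66220) = -36.916° → normalised to [0°, 360°): 323.084°.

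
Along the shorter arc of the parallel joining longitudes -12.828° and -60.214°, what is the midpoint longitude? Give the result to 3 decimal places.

-36.521°

Signed shortest Δλ from -12.828° to -60.214° is -47.386°.
Midpoint longitude = -12.828° + (-47.386°)/2 = -12.828° − 23.693° = -36.521°.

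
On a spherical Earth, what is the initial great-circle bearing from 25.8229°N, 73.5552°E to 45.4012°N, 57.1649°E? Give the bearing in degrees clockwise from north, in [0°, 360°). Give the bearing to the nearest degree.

330°

Δλ = 57.1649 − 73.5552 = -16.3903°.
θ = atan2( sin Δλ · cos φ₂ , cos φ₁ · sin φ₂ − sin φ₁ · cos φ₂ · cos Δλ )
  = atan2(-0.19813, 0.34752) = -29.688° → normalised to [0°, 360°): 330.312°.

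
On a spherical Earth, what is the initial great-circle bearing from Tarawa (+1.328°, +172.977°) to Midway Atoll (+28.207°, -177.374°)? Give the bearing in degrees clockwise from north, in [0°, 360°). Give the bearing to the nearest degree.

18°

Δλ = -177.374 − 172.977 = -350.351°; wrapped into (−180°, 180°]: 9.649°.
θ = atan2( sin Δλ · cos φ₂ , cos φ₁ · sin φ₂ − sin φ₁ · cos φ₂ · cos Δλ )
  = atan2(0.14771, 0.45240) = 18.082° → normalised to [0°, 360°): 18.082°.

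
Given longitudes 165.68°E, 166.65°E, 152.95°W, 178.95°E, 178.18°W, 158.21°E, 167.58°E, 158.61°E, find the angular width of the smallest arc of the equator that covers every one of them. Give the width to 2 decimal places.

48.84°

Sort the longitudes: -178.18°, -152.95°, +158.21°, +158.61°, +165.68°, +166.65°, +167.58°, +178.95°.
Eastward gaps between consecutive values (wrapping around): 25.23°, 311.16°, 0.40°, 7.07°, 0.97°, 0.93°, 11.37°, 2.87°.
Largest gap = 311.16° ⇒ minimal covering band is its complement: 360° − 311.16° = 48.84°.
Band runs from +158.21° eastward to -152.95°, crossing the antimeridian.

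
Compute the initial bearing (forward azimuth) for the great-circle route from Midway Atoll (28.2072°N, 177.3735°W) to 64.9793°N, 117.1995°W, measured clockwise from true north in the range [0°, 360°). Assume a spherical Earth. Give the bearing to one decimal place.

27.7°

Δλ = -117.1995 − -177.3735 = 60.1740°.
θ = atan2( sin Δλ · cos φ₂ , cos φ₁ · sin φ₂ − sin φ₁ · cos φ₂ · cos Δλ )
  = atan2(0.36692, 0.69911) = 27.692° → normalised to [0°, 360°): 27.692°.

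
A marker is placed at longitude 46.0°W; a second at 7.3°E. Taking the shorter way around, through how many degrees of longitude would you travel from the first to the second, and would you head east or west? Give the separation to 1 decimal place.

53.3° east

Raw difference: 7.3 − -46.0 = 53.3°.
Normalise into (−180°, 180°]: 53.3° stays 53.3°.
Positive ⇒ the second point lies to the east; separation 53.3°.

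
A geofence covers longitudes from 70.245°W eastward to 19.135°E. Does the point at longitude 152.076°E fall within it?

Band width going east from -70.245° to +19.135°: ((19.135 − -70.245) mod 360) = 89.380°.
Offset of +152.076° east of the west edge: ((152.076 − -70.245) mod 360) = 222.321°.
222.321° > 89.380° ⇒ outside.

No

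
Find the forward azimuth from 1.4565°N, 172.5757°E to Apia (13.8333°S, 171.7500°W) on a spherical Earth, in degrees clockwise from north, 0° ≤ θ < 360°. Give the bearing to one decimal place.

135.0°

Δλ = -171.7500 − 172.5757 = -344.3257°; wrapped into (−180°, 180°]: 15.6743°.
θ = atan2( sin Δλ · cos φ₂ , cos φ₁ · sin φ₂ − sin φ₁ · cos φ₂ · cos Δλ )
  = atan2(0.26233, -0.26278) = 135.049° → normalised to [0°, 360°): 135.049°.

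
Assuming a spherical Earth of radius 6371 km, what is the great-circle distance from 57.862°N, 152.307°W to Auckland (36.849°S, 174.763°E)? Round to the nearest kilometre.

Δλ = 174.763 − -152.307 = 327.070°; wrapped into (−180°, 180°]: -32.930°.
Δφ = -36.849 − 57.862 = -94.711°.
a = sin²(Δφ/2) + cos φ₁ · cos φ₂ · sin²(Δλ/2) = 0.575261.
c = 2·atan2(√a, √(1−a)) = 1.72189 rad → d = 6371·c ≈ 10970.18 km.

10970 km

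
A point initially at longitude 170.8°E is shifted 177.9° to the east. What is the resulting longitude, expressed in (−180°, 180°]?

Start at +170.8°; shift +177.9° → +348.7°.
+348.7° lies outside (−180°, 180°]; subtract 360° → -11.3°.

11.3°W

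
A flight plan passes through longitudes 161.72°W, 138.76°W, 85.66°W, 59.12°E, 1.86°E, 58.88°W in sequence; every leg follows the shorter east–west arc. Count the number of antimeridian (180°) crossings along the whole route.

Leg 1: -161.72° → -138.76°, shortest Δλ = 22.96° (east) — does not cross 180°.
Leg 2: -138.76° → -85.66°, shortest Δλ = 53.1° (east) — does not cross 180°.
Leg 3: -85.66° → +59.12°, shortest Δλ = 144.78° (east) — does not cross 180°.
Leg 4: +59.12° → +1.86°, shortest Δλ = -57.26° (west) — does not cross 180°.
Leg 5: +1.86° → -58.88°, shortest Δλ = -60.74° (west) — does not cross 180°.
Total crossings: 0.

0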